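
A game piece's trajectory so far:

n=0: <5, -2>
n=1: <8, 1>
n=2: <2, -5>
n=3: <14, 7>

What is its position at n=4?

Step-to-step displacements: <+3, +3>, <-6, -6>, <+12, +12>; each is -2× the previous.
step 4: <14, 7> + <-24, -24> → <-10, -17>

<-10, -17>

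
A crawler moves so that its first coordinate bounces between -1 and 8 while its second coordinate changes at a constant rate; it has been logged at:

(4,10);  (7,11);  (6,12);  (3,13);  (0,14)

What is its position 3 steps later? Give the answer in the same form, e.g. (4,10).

(7,17)

The first coordinate reflects between -1 and 8, moving 3 per step.
  step 5: 0 → 1
  step 6: 1 → 4
  step 7: 4 → 7
The second coordinate changes by +1 each step: at step 7 it is 17.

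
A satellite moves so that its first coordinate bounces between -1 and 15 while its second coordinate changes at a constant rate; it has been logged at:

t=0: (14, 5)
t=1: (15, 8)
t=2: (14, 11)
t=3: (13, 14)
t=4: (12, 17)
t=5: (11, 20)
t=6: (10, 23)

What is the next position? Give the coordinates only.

The first coordinate reflects between -1 and 15, moving 1 per step.
  step 7: 10 → 9
The second coordinate changes by +3 each step: at step 7 it is 26.

(9, 26)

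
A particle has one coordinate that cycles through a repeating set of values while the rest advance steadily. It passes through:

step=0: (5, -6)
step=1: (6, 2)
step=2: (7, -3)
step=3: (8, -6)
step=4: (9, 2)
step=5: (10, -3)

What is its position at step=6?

(11, -6)

The first coordinate changes by +1 each step, so at step 6 it is 5 + 6·(1) = 11.
The second coordinate repeats the cycle [-6, 2, -3] with period 3; step 6 mod 3 = 0, giving -6.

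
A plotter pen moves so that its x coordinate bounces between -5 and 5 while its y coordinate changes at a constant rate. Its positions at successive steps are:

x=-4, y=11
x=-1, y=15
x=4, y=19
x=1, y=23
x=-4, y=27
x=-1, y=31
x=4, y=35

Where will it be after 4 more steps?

x=4, y=51

The x coordinate reflects between -5 and 5, moving 5 per step.
  step 7: 4 → 1
  step 8: 1 → -4
  step 9: -4 → -1
  step 10: -1 → 4
The y coordinate changes by +4 each step: at step 10 it is 51.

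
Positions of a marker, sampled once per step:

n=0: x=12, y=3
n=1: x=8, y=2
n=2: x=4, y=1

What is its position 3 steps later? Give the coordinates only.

x=-8, y=-2

The position changes by (-4,-1) every step.
step 3: x=4, y=1 + (-4,-1) → x=0, y=0
step 4: x=0, y=0 + (-4,-1) → x=-4, y=-1
step 5: x=-4, y=-1 + (-4,-1) → x=-8, y=-2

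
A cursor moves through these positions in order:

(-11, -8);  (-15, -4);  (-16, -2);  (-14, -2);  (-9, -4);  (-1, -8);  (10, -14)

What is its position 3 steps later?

Successive displacements: (-4, +4), (-1, +2), (+2, +0), (+5, -2), (+8, -4), (+11, -6) — each changes by (+3, -2).
step 7: (10, -14) + (+14, -8) → (24, -22)
step 8: (24, -22) + (+17, -10) → (41, -32)
step 9: (41, -32) + (+20, -12) → (61, -44)

(61, -44)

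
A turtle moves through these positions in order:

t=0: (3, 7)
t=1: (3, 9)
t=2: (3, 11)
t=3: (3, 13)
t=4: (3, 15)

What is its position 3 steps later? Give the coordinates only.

The position changes by (+0, +2) every step.
step 5: (3, 15) + (+0, +2) → (3, 17)
step 6: (3, 17) + (+0, +2) → (3, 19)
step 7: (3, 19) + (+0, +2) → (3, 21)

(3, 21)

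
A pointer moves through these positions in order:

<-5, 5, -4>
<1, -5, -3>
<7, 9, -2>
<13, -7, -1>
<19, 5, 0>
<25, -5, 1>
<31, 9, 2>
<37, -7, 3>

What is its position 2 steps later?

<49, -5, 5>

First: linear, +6 per step → 49 at step 9.
Second: cycles through 5, -5, 9, -7 every 4 steps. Step 9 lands at position 1 of the cycle → -5.
Third: linear, +1 per step → 5 at step 9.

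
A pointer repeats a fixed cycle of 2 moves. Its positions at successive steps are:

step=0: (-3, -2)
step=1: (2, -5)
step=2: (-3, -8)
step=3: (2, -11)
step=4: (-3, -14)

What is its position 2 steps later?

(-3, -20)

Step-to-step displacements: (+5, -3), (-5, -3), (+5, -3), (-5, -3) — a repeating cycle of length 2.
step 5: apply (+5, -3) → (2, -17)
step 6: apply (-5, -3) → (-3, -20)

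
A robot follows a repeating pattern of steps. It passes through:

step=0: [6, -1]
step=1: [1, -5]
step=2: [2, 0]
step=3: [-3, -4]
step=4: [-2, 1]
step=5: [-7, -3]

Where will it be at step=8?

[-10, 3]

Step-to-step displacements: [-5, -4], [+1, +5], [-5, -4], [+1, +5], [-5, -4] — a repeating cycle of length 2.
step 6: apply [+1, +5] → [-6, 2]
step 7: apply [-5, -4] → [-11, -2]
step 8: apply [+1, +5] → [-10, 3]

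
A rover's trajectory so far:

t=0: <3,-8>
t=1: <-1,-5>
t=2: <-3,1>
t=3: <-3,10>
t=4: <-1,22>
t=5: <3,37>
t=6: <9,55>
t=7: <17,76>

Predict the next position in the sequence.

First differences are <-4,+3>, <-2,+6>, <+0,+9>, <+2,+12>, <+4,+15>, <+6,+18>, <+8,+21>; their common second difference is <+2,+3> (constant acceleration).
step 8: <17,76> + <+10,+24> → <27,100>

<27,100>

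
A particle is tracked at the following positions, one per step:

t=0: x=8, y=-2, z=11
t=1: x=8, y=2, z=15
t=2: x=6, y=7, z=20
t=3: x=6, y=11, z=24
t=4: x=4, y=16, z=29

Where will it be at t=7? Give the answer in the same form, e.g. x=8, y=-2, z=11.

The moves between consecutive positions are (+0, +4, +4), (-2, +5, +5), (+0, +4, +4), (-2, +5, +5); they repeat the 2-cycle [(+0, +4, +4), (-2, +5, +5)].
step 5: apply (+0, +4, +4) → x=4, y=20, z=33
step 6: apply (-2, +5, +5) → x=2, y=25, z=38
step 7: apply (+0, +4, +4) → x=2, y=29, z=42

x=2, y=29, z=42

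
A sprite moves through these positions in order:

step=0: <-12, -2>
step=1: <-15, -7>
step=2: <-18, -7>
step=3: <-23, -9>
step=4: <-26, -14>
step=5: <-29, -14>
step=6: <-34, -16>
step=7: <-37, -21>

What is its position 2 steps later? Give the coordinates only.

<-45, -23>

Step-to-step displacements: <-3, -5>, <-3, +0>, <-5, -2>, <-3, -5>, <-3, +0>, <-5, -2>, <-3, -5> — a repeating cycle of length 3.
step 8: apply <-3, +0> → <-40, -21>
step 9: apply <-5, -2> → <-45, -23>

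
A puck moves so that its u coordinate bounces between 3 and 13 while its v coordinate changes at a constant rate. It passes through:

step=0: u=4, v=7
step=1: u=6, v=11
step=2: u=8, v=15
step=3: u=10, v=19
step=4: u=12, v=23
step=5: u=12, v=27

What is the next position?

The u coordinate reflects between 3 and 13, moving 2 per step.
  step 6: 12 → 10
The v coordinate changes by +4 each step: at step 6 it is 31.

u=10, v=31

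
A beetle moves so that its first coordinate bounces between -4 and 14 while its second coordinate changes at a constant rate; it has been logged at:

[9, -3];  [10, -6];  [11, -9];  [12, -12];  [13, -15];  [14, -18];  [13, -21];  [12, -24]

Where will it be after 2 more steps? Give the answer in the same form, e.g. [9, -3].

The first coordinate travels 1 per step and bounces off the walls at -4 and 14.
  step 8: 12 → 11
  step 9: 11 → 10
The second coordinate changes by -3 each step: at step 9 it is -30.

[10, -30]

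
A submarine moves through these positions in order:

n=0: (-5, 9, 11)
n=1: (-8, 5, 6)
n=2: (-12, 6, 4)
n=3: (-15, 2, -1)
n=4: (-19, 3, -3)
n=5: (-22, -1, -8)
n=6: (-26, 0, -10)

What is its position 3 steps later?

(-36, -7, -22)

Step-to-step displacements: (-3, -4, -5), (-4, +1, -2), (-3, -4, -5), (-4, +1, -2), (-3, -4, -5), (-4, +1, -2) — a repeating cycle of length 2.
step 7: apply (-3, -4, -5) → (-29, -4, -15)
step 8: apply (-4, +1, -2) → (-33, -3, -17)
step 9: apply (-3, -4, -5) → (-36, -7, -22)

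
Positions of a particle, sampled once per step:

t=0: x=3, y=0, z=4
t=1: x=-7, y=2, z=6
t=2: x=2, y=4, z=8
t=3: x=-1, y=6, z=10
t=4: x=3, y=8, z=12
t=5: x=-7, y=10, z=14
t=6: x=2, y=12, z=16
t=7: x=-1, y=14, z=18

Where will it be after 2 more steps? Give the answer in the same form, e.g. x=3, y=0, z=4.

The x coordinate repeats the cycle [3, -7, 2, -1] with period 4; step 9 mod 4 = 1, giving -7.
The y coordinate changes by +2 each step, so at step 9 it is 0 + 9·(2) = 18.
The z coordinate changes by +2 each step, so at step 9 it is 4 + 9·(2) = 22.

x=-7, y=18, z=22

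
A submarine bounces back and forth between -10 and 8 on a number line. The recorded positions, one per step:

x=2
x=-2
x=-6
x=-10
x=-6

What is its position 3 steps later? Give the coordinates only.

The value reflects between -10 and 8, moving 4 per step.
  step 5: -6 → -2
  step 6: -2 → 2
  step 7: 2 → 6

x=6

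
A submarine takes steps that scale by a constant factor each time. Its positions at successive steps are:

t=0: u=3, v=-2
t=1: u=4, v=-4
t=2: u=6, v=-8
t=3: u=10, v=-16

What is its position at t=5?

u=34, v=-64

The jumps are (+1, -2), (+2, -4), (+4, -8) — a geometric progression with ratio 2.
step 4: u=10, v=-16 + (+8, -16) → u=18, v=-32
step 5: u=18, v=-32 + (+16, -32) → u=34, v=-64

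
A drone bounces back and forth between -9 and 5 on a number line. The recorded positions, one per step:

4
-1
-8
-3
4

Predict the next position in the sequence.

-1

The value reflects between -9 and 5, moving 7 per step.
  step 5: 4 → -1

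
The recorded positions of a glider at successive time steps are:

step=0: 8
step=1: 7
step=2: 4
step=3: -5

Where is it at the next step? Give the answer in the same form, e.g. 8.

-32

The jumps are -1, -3, -9 — a geometric progression with ratio 3.
step 4: -5 − 27 → -32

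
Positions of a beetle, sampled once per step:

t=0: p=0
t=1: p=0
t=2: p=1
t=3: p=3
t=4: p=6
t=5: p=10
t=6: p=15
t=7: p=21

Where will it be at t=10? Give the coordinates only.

p=45

Taking differences between consecutive positions: +0, +1, +2, +3, +4, +5, +6. These grow by +1 each step.
step 8: 21 + 7 → p=28
step 9: 28 + 8 → p=36
step 10: 36 + 9 → p=45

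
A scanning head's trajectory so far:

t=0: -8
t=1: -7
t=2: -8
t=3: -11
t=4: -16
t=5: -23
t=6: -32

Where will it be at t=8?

First differences are +1, -1, -3, -5, -7, -9; their common second difference is -2 (constant acceleration).
step 7: -32 − 11 → -43
step 8: -43 − 13 → -56

-56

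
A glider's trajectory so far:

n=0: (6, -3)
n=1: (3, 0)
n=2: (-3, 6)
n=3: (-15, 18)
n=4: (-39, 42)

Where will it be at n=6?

The jumps are (-3, +3), (-6, +6), (-12, +12), (-24, +24) — a geometric progression with ratio 2.
step 5: (-39, 42) + (-48, +48) → (-87, 90)
step 6: (-87, 90) + (-96, +96) → (-183, 186)

(-183, 186)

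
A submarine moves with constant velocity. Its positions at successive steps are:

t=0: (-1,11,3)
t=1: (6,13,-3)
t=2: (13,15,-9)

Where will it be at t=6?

(41,23,-33)

The position changes by (+7,+2,-6) every step.
step 3: (13,15,-9) + (+7,+2,-6) → (20,17,-15)
step 4: (20,17,-15) + (+7,+2,-6) → (27,19,-21)
step 5: (27,19,-21) + (+7,+2,-6) → (34,21,-27)
step 6: (34,21,-27) + (+7,+2,-6) → (41,23,-33)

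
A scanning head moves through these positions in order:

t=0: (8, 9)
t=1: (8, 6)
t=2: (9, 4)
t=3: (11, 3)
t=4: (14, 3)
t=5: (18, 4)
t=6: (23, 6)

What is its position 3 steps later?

Taking differences between consecutive positions: (+0, -3), (+1, -2), (+2, -1), (+3, +0), (+4, +1), (+5, +2). These grow by (+1, +1) each step.
step 7: (23, 6) + (+6, +3) → (29, 9)
step 8: (29, 9) + (+7, +4) → (36, 13)
step 9: (36, 13) + (+8, +5) → (44, 18)

(44, 18)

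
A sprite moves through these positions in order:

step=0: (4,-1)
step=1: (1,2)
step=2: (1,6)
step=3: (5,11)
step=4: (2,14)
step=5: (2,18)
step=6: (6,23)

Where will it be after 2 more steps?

Step-to-step displacements: (-3,+3), (+0,+4), (+4,+5), (-3,+3), (+0,+4), (+4,+5) — a repeating cycle of length 3.
step 7: apply (-3,+3) → (3,26)
step 8: apply (+0,+4) → (3,30)

(3,30)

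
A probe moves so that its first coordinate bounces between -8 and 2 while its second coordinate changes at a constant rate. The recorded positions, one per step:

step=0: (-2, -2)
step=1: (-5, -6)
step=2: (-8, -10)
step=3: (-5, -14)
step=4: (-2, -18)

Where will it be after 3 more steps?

The first coordinate reflects between -8 and 2, moving 3 per step.
  step 5: -2 → 1
  step 6: 1 → 0
  step 7: 0 → -3
The second coordinate changes by -4 each step: at step 7 it is -30.

(-3, -30)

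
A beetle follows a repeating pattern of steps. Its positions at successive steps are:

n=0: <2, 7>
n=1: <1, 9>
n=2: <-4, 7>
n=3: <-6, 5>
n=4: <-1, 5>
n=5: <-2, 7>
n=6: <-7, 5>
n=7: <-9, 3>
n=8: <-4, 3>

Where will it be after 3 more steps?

<-12, 1>

The moves between consecutive positions are <-1, +2>, <-5, -2>, <-2, -2>, <+5, +0>, <-1, +2>, <-5, -2>, <-2, -2>, <+5, +0>; they repeat the 4-cycle [<-1, +2>, <-5, -2>, <-2, -2>, <+5, +0>].
step 9: apply <-1, +2> → <-5, 5>
step 10: apply <-5, -2> → <-10, 3>
step 11: apply <-2, -2> → <-12, 1>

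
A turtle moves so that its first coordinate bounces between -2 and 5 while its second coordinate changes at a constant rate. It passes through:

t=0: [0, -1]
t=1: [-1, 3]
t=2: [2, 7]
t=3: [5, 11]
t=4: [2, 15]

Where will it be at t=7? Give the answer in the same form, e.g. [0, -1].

[3, 27]

The first coordinate reflects between -2 and 5, moving 3 per step.
  step 5: 2 → -1
  step 6: -1 → 0
  step 7: 0 → 3
The second coordinate changes by +4 each step: at step 7 it is 27.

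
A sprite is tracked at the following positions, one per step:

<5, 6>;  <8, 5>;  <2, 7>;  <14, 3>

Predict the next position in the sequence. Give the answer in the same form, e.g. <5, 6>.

The jumps are <+3, -1>, <-6, +2>, <+12, -4> — a geometric progression with ratio -2.
step 4: <14, 3> + <-24, +8> → <-10, 11>

<-10, 11>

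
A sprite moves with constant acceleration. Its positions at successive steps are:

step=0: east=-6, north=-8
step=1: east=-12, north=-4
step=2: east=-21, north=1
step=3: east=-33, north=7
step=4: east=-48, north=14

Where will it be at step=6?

Taking differences between consecutive positions: (-6, +4), (-9, +5), (-12, +6), (-15, +7). These grow by (-3, +1) each step.
step 5: east=-48, north=14 + (-18, +8) → east=-66, north=22
step 6: east=-66, north=22 + (-21, +9) → east=-87, north=31

east=-87, north=31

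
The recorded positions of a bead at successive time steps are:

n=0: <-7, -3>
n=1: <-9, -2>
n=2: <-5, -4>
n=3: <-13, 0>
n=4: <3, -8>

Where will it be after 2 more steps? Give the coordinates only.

Step-to-step displacements: <-2, +1>, <+4, -2>, <-8, +4>, <+16, -8>; each is -2× the previous.
step 5: <3, -8> + <-32, +16> → <-29, 8>
step 6: <-29, 8> + <+64, -32> → <35, -24>

<35, -24>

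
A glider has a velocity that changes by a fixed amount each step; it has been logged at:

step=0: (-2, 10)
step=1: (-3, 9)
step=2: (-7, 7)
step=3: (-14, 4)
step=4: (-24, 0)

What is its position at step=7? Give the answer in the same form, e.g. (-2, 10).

Taking differences between consecutive positions: (-1, -1), (-4, -2), (-7, -3), (-10, -4). These grow by (-3, -1) each step.
step 5: (-24, 0) + (-13, -5) → (-37, -5)
step 6: (-37, -5) + (-16, -6) → (-53, -11)
step 7: (-53, -11) + (-19, -7) → (-72, -18)

(-72, -18)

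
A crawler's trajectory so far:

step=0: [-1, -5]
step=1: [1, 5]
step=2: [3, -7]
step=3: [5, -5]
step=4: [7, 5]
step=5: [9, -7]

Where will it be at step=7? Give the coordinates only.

First: linear, +2 per step → 13 at step 7.
Second: cycles through -5, 5, -7 every 3 steps. Step 7 lands at position 1 of the cycle → 5.

[13, 5]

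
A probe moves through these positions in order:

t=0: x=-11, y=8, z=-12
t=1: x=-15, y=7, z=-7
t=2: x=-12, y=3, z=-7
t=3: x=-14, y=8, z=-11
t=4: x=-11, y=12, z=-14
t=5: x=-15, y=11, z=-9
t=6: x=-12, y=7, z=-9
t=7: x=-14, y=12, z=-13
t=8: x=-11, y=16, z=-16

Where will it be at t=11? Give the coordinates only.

The moves between consecutive positions are (-4,-1,+5), (+3,-4,+0), (-2,+5,-4), (+3,+4,-3), (-4,-1,+5), (+3,-4,+0), (-2,+5,-4), (+3,+4,-3); they repeat the 4-cycle [(-4,-1,+5), (+3,-4,+0), (-2,+5,-4), (+3,+4,-3)].
step 9: apply (-4,-1,+5) → x=-15, y=15, z=-11
step 10: apply (+3,-4,+0) → x=-12, y=11, z=-11
step 11: apply (-2,+5,-4) → x=-14, y=16, z=-15

x=-14, y=16, z=-15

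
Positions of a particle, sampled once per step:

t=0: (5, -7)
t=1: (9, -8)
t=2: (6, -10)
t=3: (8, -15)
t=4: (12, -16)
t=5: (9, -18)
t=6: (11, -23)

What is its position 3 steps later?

(14, -31)

Differencing gives (+4, -1), (-3, -2), (+2, -5), (+4, -1), (-3, -2), (+2, -5). This is the pattern (+4, -1), (-3, -2), (+2, -5) repeated.
step 7: apply (+4, -1) → (15, -24)
step 8: apply (-3, -2) → (12, -26)
step 9: apply (+2, -5) → (14, -31)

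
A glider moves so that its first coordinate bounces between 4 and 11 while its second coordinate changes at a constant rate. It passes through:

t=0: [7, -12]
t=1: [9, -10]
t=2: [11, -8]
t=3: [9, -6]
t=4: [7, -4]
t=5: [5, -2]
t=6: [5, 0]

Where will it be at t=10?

[9, 8]

The first coordinate reflects between 4 and 11, moving 2 per step.
  step 7: 5 → 7
  step 8: 7 → 9
  step 9: 9 → 11
  step 10: 11 → 9
The second coordinate changes by +2 each step: at step 10 it is 8.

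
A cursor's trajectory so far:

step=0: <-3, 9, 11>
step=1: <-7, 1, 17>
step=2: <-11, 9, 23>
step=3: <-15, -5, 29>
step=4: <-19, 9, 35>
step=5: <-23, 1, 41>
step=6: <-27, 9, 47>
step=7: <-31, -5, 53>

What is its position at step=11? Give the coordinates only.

The first coordinate changes by -4 each step, so at step 11 it is -3 + 11·(-4) = -47.
The second coordinate repeats the cycle [9, 1, 9, -5] with period 4; step 11 mod 4 = 3, giving -5.
The third coordinate changes by +6 each step, so at step 11 it is 11 + 11·(6) = 77.

<-47, -5, 77>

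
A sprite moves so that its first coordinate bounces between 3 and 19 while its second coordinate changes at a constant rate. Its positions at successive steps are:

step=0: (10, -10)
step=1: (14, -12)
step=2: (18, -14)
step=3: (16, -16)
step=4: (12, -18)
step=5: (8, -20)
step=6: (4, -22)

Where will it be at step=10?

(18, -30)

The first coordinate reflects between 3 and 19, moving 4 per step.
  step 7: 4 → 6
  step 8: 6 → 10
  step 9: 10 → 14
  step 10: 14 → 18
The second coordinate changes by -2 each step: at step 10 it is -30.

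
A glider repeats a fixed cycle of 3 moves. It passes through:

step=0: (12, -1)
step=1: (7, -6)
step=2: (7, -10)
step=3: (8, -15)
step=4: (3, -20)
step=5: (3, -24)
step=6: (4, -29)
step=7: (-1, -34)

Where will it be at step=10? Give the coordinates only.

(-5, -48)

The moves between consecutive positions are (-5, -5), (+0, -4), (+1, -5), (-5, -5), (+0, -4), (+1, -5), (-5, -5); they repeat the 3-cycle [(-5, -5), (+0, -4), (+1, -5)].
step 8: apply (+0, -4) → (-1, -38)
step 9: apply (+1, -5) → (0, -43)
step 10: apply (-5, -5) → (-5, -48)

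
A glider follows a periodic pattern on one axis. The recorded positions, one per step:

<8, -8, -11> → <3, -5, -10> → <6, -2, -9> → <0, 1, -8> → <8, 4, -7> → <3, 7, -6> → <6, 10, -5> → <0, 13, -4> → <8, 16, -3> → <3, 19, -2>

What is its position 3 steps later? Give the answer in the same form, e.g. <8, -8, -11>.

First: cycles through 8, 3, 6, 0 every 4 steps. Step 12 lands at position 0 of the cycle → 8.
Second: linear, +3 per step → 28 at step 12.
Third: linear, +1 per step → 1 at step 12.

<8, 28, 1>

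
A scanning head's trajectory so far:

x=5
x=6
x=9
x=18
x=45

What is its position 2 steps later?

The jumps are +1, +3, +9, +27 — a geometric progression with ratio 3.
step 5: 45 + 81 → x=126
step 6: 126 + 243 → x=369

x=369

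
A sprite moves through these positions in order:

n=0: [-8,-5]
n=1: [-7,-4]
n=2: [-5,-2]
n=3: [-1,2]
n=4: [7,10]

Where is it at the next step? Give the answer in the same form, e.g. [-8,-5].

Consecutive displacements [+1,+1], [+2,+2], [+4,+4], [+8,+8] scale by a factor of 2 each step.
step 5: [7,10] + [+16,+16] → [23,26]

[23,26]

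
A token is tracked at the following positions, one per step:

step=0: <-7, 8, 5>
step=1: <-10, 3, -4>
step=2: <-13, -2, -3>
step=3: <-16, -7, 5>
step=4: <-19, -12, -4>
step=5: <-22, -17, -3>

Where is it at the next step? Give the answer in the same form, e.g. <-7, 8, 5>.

The first coordinate changes by -3 each step, so at step 6 it is -7 + 6·(-3) = -25.
The second coordinate changes by -5 each step, so at step 6 it is 8 + 6·(-5) = -22.
The third coordinate repeats the cycle [5, -4, -3] with period 3; step 6 mod 3 = 0, giving 5.

<-25, -22, 5>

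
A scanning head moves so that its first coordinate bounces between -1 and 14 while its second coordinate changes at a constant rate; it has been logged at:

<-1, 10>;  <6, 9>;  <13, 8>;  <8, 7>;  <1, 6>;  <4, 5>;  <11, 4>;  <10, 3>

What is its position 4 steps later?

The first coordinate travels 7 per step and bounces off the walls at -1 and 14.
  step 8: 10 → 3
  step 9: 3 → 2
  step 10: 2 → 9
  step 11: 9 → 12
The second coordinate changes by -1 each step: at step 11 it is -1.

<12, -1>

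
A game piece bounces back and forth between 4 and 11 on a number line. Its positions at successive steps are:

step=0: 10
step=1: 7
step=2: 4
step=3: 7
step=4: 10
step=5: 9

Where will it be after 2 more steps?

The value reflects between 4 and 11, moving 3 per step.
  step 6: 9 → 6
  step 7: 6 → 5

5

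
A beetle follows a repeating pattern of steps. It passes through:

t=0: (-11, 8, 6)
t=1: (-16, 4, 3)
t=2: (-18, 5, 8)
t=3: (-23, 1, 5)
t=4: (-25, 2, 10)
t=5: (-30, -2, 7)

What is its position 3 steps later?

The moves between consecutive positions are (-5, -4, -3), (-2, +1, +5), (-5, -4, -3), (-2, +1, +5), (-5, -4, -3); they repeat the 2-cycle [(-5, -4, -3), (-2, +1, +5)].
step 6: apply (-2, +1, +5) → (-32, -1, 12)
step 7: apply (-5, -4, -3) → (-37, -5, 9)
step 8: apply (-2, +1, +5) → (-39, -4, 14)

(-39, -4, 14)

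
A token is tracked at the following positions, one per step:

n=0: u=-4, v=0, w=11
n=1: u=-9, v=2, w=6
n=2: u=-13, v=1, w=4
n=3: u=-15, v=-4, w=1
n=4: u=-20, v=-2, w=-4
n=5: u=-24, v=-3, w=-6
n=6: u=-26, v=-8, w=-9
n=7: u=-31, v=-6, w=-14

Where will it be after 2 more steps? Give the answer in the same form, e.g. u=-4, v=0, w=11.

Step-to-step displacements: (-5,+2,-5), (-4,-1,-2), (-2,-5,-3), (-5,+2,-5), (-4,-1,-2), (-2,-5,-3), (-5,+2,-5) — a repeating cycle of length 3.
step 8: apply (-4,-1,-2) → u=-35, v=-7, w=-16
step 9: apply (-2,-5,-3) → u=-37, v=-12, w=-19

u=-37, v=-12, w=-19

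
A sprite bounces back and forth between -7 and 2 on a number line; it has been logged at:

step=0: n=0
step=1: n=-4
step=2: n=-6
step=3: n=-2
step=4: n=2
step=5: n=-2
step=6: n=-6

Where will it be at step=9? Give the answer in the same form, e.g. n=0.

The value reflects between -7 and 2, moving 4 per step.
  step 7: -6 → -4
  step 8: -4 → 0
  step 9: 0 → 0

n=0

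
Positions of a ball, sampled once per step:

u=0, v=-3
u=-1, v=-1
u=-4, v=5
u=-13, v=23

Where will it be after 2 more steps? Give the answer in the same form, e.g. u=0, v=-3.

u=-121, v=239

Step-to-step displacements: (-1, +2), (-3, +6), (-9, +18); each is 3× the previous.
step 4: u=-13, v=23 + (-27, +54) → u=-40, v=77
step 5: u=-40, v=77 + (-81, +162) → u=-121, v=239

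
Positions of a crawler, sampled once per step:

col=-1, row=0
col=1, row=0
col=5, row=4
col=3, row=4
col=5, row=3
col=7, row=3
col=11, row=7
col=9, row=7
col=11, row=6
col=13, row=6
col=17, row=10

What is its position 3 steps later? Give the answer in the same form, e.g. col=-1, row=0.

col=19, row=9

Differencing gives (+2, +0), (+4, +4), (-2, +0), (+2, -1), (+2, +0), (+4, +4), (-2, +0), (+2, -1), (+2, +0), (+4, +4). This is the pattern (+2, +0), (+4, +4), (-2, +0), (+2, -1) repeated.
step 11: apply (-2, +0) → col=15, row=10
step 12: apply (+2, -1) → col=17, row=9
step 13: apply (+2, +0) → col=19, row=9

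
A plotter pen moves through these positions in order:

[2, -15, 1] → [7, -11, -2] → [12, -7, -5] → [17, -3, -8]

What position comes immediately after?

[22, 1, -11]

Constant displacement of [+5, +4, -3] per step.
step 4: [17, -3, -8] + [+5, +4, -3] → [22, 1, -11]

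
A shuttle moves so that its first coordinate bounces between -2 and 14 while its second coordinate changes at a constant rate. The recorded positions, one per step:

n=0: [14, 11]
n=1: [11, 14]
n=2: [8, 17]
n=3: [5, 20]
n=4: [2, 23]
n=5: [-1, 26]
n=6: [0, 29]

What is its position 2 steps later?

The first coordinate reflects between -2 and 14, moving 3 per step.
  step 7: 0 → 3
  step 8: 3 → 6
The second coordinate changes by +3 each step: at step 8 it is 35.

[6, 35]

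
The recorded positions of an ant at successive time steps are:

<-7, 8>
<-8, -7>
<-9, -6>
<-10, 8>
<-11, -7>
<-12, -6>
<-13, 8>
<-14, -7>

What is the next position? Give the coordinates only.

<-15, -6>

The first coordinate changes by -1 each step, so at step 8 it is -7 + 8·(-1) = -15.
The second coordinate repeats the cycle [8, -7, -6] with period 3; step 8 mod 3 = 2, giving -6.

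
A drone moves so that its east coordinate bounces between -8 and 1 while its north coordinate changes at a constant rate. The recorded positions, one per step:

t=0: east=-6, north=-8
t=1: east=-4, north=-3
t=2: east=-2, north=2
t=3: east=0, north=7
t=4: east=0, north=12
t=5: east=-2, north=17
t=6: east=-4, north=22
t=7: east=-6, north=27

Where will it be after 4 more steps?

The east coordinate travels 2 per step and bounces off the walls at -8 and 1.
  step 8: -6 → -8
  step 9: -8 → -6
  step 10: -6 → -4
  step 11: -4 → -2
The north coordinate changes by +5 each step: at step 11 it is 47.

east=-2, north=47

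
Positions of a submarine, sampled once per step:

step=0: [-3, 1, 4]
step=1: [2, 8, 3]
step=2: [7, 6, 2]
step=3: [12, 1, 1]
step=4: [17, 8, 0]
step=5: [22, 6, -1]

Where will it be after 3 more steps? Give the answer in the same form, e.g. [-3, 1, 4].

[37, 6, -4]

The first coordinate changes by +5 each step, so at step 8 it is -3 + 8·(5) = 37.
The second coordinate repeats the cycle [1, 8, 6] with period 3; step 8 mod 3 = 2, giving 6.
The third coordinate changes by -1 each step, so at step 8 it is 4 + 8·(-1) = -4.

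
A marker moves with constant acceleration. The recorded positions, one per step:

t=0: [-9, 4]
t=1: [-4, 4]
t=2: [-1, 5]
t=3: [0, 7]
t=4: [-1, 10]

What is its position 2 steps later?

[-9, 19]

Successive displacements: [+5, +0], [+3, +1], [+1, +2], [-1, +3] — each changes by [-2, +1].
step 5: [-1, 10] + [-3, +4] → [-4, 14]
step 6: [-4, 14] + [-5, +5] → [-9, 19]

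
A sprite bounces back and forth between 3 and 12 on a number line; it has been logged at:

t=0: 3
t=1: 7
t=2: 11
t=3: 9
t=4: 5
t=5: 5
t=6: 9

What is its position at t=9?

3

The value travels 4 per step and bounces off the walls at 3 and 12.
  step 7: 9 → 11
  step 8: 11 → 7
  step 9: 7 → 3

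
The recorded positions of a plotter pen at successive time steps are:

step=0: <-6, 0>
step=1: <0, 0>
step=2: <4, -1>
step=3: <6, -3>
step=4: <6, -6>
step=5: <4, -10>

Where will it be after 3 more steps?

<-14, -28>

First differences are <+6, +0>, <+4, -1>, <+2, -2>, <+0, -3>, <-2, -4>; their common second difference is <-2, -1> (constant acceleration).
step 6: <4, -10> + <-4, -5> → <0, -15>
step 7: <0, -15> + <-6, -6> → <-6, -21>
step 8: <-6, -21> + <-8, -7> → <-14, -28>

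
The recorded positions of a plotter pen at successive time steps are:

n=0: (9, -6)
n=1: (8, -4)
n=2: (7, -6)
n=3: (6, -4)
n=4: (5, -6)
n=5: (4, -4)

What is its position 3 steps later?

(1, -6)

The first coordinate changes by -1 each step, so at step 8 it is 9 + 8·(-1) = 1.
The second coordinate repeats the cycle [-6, -4] with period 2; step 8 mod 2 = 0, giving -6.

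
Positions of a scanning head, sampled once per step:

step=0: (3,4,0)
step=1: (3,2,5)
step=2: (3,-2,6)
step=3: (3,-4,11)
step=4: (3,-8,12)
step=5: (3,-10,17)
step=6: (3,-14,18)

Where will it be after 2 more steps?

(3,-20,24)

Step-to-step displacements: (+0,-2,+5), (+0,-4,+1), (+0,-2,+5), (+0,-4,+1), (+0,-2,+5), (+0,-4,+1) — a repeating cycle of length 2.
step 7: apply (+0,-2,+5) → (3,-16,23)
step 8: apply (+0,-4,+1) → (3,-20,24)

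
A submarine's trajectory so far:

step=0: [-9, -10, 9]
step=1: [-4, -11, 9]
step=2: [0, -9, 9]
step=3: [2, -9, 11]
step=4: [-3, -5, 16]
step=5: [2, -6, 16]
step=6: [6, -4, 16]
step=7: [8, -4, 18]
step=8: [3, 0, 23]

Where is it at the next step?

[8, -1, 23]

Differencing gives [+5, -1, +0], [+4, +2, +0], [+2, +0, +2], [-5, +4, +5], [+5, -1, +0], [+4, +2, +0], [+2, +0, +2], [-5, +4, +5]. This is the pattern [+5, -1, +0], [+4, +2, +0], [+2, +0, +2], [-5, +4, +5] repeated.
step 9: apply [+5, -1, +0] → [8, -1, 23]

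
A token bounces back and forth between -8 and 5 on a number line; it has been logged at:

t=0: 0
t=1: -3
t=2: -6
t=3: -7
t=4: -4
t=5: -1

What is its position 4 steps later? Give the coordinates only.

The value reflects between -8 and 5, moving 3 per step.
  step 6: -1 → 2
  step 7: 2 → 5
  step 8: 5 → 2
  step 9: 2 → -1

-1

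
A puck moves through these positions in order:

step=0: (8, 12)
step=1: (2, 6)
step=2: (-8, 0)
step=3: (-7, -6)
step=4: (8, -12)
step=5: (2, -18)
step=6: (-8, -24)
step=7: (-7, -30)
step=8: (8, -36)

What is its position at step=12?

The first coordinate repeats the cycle [8, 2, -8, -7] with period 4; step 12 mod 4 = 0, giving 8.
The second coordinate changes by -6 each step, so at step 12 it is 12 + 12·(-6) = -60.

(8, -60)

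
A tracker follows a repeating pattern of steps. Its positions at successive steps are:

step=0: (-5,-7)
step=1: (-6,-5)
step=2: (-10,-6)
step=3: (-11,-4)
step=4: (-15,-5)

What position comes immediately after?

(-16,-3)

Differencing gives (-1,+2), (-4,-1), (-1,+2), (-4,-1). This is the pattern (-1,+2), (-4,-1) repeated.
step 5: apply (-1,+2) → (-16,-3)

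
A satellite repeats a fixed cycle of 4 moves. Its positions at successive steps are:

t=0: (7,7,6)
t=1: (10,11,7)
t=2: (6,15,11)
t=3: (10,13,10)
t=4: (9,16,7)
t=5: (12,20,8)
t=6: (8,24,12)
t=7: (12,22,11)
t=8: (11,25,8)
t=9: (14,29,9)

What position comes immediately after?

(10,33,13)

The moves between consecutive positions are (+3,+4,+1), (-4,+4,+4), (+4,-2,-1), (-1,+3,-3), (+3,+4,+1), (-4,+4,+4), (+4,-2,-1), (-1,+3,-3), (+3,+4,+1); they repeat the 4-cycle [(+3,+4,+1), (-4,+4,+4), (+4,-2,-1), (-1,+3,-3)].
step 10: apply (-4,+4,+4) → (10,33,13)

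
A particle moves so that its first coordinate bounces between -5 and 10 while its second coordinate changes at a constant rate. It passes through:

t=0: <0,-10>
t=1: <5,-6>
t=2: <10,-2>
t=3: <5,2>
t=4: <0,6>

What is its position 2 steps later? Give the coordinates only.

The first coordinate travels 5 per step and bounces off the walls at -5 and 10.
  step 5: 0 → -5
  step 6: -5 → 0
The second coordinate changes by +4 each step: at step 6 it is 14.

<0,14>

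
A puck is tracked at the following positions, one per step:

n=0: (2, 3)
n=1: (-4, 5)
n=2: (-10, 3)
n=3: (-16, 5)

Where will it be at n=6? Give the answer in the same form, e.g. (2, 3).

The first coordinate changes by -6 each step, so at step 6 it is 2 + 6·(-6) = -34.
The second coordinate repeats the cycle [3, 5] with period 2; step 6 mod 2 = 0, giving 3.

(-34, 3)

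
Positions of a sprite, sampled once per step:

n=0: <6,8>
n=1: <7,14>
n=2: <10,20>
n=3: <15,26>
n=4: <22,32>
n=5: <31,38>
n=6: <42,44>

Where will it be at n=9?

<87,62>

Successive displacements: <+1,+6>, <+3,+6>, <+5,+6>, <+7,+6>, <+9,+6>, <+11,+6> — each changes by <+2,+0>.
step 7: <42,44> + <+13,+6> → <55,50>
step 8: <55,50> + <+15,+6> → <70,56>
step 9: <70,56> + <+17,+6> → <87,62>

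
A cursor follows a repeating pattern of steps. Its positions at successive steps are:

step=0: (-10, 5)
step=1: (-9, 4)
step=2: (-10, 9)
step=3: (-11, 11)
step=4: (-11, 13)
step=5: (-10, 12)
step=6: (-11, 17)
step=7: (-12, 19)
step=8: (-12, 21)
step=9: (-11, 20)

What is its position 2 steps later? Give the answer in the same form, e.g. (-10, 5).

The moves between consecutive positions are (+1, -1), (-1, +5), (-1, +2), (+0, +2), (+1, -1), (-1, +5), (-1, +2), (+0, +2), (+1, -1); they repeat the 4-cycle [(+1, -1), (-1, +5), (-1, +2), (+0, +2)].
step 10: apply (-1, +5) → (-12, 25)
step 11: apply (-1, +2) → (-13, 27)

(-13, 27)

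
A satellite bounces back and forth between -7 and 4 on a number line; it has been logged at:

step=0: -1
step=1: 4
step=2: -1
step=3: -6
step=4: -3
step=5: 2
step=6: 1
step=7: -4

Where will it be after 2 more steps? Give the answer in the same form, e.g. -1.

0

The value reflects between -7 and 4, moving 5 per step.
  step 8: -4 → -5
  step 9: -5 → 0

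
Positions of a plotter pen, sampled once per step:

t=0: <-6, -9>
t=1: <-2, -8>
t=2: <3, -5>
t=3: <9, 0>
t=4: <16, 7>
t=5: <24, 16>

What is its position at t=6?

<33, 27>

First differences are <+4, +1>, <+5, +3>, <+6, +5>, <+7, +7>, <+8, +9>; their common second difference is <+1, +2> (constant acceleration).
step 6: <24, 16> + <+9, +11> → <33, 27>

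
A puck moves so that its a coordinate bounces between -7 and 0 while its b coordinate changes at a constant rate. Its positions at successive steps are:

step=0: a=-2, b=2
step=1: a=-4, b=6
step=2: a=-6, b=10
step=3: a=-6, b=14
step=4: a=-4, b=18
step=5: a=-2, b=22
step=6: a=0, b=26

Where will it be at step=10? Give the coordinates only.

The a coordinate reflects between -7 and 0, moving 2 per step.
  step 7: 0 → -2
  step 8: -2 → -4
  step 9: -4 → -6
  step 10: -6 → -6
The b coordinate changes by +4 each step: at step 10 it is 42.

a=-6, b=42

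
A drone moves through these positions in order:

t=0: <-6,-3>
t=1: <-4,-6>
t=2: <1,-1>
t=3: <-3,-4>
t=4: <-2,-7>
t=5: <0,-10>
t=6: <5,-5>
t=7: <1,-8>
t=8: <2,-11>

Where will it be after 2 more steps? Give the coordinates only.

Step-to-step displacements: <+2,-3>, <+5,+5>, <-4,-3>, <+1,-3>, <+2,-3>, <+5,+5>, <-4,-3>, <+1,-3> — a repeating cycle of length 4.
step 9: apply <+2,-3> → <4,-14>
step 10: apply <+5,+5> → <9,-9>

<9,-9>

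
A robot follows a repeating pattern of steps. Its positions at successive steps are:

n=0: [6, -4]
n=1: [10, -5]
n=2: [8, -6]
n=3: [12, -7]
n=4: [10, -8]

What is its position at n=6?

[12, -10]

Step-to-step displacements: [+4, -1], [-2, -1], [+4, -1], [-2, -1] — a repeating cycle of length 2.
step 5: apply [+4, -1] → [14, -9]
step 6: apply [-2, -1] → [12, -10]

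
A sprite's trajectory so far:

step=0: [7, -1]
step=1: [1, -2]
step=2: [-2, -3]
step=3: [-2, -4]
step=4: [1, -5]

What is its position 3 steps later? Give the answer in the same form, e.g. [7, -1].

[28, -8]

First differences are [-6, -1], [-3, -1], [+0, -1], [+3, -1]; their common second difference is [+3, +0] (constant acceleration).
step 5: [1, -5] + [+6, -1] → [7, -6]
step 6: [7, -6] + [+9, -1] → [16, -7]
step 7: [16, -7] + [+12, -1] → [28, -8]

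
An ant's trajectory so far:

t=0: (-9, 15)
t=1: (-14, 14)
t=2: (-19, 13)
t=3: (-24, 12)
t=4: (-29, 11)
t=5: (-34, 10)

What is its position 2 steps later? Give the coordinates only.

(-44, 8)

Constant displacement of (-5, -1) per step.
step 6: (-34, 10) + (-5, -1) → (-39, 9)
step 7: (-39, 9) + (-5, -1) → (-44, 8)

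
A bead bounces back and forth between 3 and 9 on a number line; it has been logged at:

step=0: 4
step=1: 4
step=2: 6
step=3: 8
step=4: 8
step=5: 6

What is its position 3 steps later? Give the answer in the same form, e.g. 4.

6

The value reflects between 3 and 9, moving 2 per step.
  step 6: 6 → 4
  step 7: 4 → 4
  step 8: 4 → 6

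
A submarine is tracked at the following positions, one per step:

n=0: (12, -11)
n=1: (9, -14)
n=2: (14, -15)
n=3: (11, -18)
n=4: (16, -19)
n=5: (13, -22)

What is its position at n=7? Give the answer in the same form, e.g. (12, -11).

(15, -26)

Step-to-step displacements: (-3, -3), (+5, -1), (-3, -3), (+5, -1), (-3, -3) — a repeating cycle of length 2.
step 6: apply (+5, -1) → (18, -23)
step 7: apply (-3, -3) → (15, -26)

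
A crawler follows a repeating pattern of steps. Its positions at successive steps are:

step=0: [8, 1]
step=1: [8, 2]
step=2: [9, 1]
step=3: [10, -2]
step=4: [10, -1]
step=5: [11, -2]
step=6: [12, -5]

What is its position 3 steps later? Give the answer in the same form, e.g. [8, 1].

Step-to-step displacements: [+0, +1], [+1, -1], [+1, -3], [+0, +1], [+1, -1], [+1, -3] — a repeating cycle of length 3.
step 7: apply [+0, +1] → [12, -4]
step 8: apply [+1, -1] → [13, -5]
step 9: apply [+1, -3] → [14, -8]

[14, -8]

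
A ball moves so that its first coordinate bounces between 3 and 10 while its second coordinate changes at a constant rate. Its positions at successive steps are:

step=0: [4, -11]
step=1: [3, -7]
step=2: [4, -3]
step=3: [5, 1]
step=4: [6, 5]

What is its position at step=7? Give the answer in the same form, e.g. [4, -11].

[9, 17]

The first coordinate reflects between 3 and 10, moving 1 per step.
  step 5: 6 → 7
  step 6: 7 → 8
  step 7: 8 → 9
The second coordinate changes by +4 each step: at step 7 it is 17.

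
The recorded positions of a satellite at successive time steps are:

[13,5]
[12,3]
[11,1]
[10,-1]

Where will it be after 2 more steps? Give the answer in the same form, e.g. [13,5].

[8,-5]

Constant displacement of [-1,-2] per step.
step 4: [10,-1] + [-1,-2] → [9,-3]
step 5: [9,-3] + [-1,-2] → [8,-5]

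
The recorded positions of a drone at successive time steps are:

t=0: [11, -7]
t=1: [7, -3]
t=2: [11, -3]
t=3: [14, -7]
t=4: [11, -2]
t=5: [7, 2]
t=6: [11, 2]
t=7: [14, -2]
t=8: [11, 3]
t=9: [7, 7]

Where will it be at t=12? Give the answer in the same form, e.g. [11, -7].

The moves between consecutive positions are [-4, +4], [+4, +0], [+3, -4], [-3, +5], [-4, +4], [+4, +0], [+3, -4], [-3, +5], [-4, +4]; they repeat the 4-cycle [[-4, +4], [+4, +0], [+3, -4], [-3, +5]].
step 10: apply [+4, +0] → [11, 7]
step 11: apply [+3, -4] → [14, 3]
step 12: apply [-3, +5] → [11, 8]

[11, 8]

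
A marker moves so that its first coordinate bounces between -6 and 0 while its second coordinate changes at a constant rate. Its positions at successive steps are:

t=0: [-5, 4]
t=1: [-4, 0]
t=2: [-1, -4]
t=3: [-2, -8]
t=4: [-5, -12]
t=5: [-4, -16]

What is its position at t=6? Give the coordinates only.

[-1, -20]

The first coordinate travels 3 per step and bounces off the walls at -6 and 0.
  step 6: -4 → -1
The second coordinate changes by -4 each step: at step 6 it is -20.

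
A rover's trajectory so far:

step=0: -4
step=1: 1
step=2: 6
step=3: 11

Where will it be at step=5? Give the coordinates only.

21

Constant displacement of +5 per step.
step 4: 11 + 5 → 16
step 5: 16 + 5 → 21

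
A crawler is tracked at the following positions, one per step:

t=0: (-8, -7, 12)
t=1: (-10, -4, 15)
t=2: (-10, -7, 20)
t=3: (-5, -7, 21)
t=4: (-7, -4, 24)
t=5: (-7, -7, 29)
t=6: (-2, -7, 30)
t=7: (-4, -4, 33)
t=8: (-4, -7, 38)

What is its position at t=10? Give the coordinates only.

(-1, -4, 42)

Step-to-step displacements: (-2, +3, +3), (+0, -3, +5), (+5, +0, +1), (-2, +3, +3), (+0, -3, +5), (+5, +0, +1), (-2, +3, +3), (+0, -3, +5) — a repeating cycle of length 3.
step 9: apply (+5, +0, +1) → (1, -7, 39)
step 10: apply (-2, +3, +3) → (-1, -4, 42)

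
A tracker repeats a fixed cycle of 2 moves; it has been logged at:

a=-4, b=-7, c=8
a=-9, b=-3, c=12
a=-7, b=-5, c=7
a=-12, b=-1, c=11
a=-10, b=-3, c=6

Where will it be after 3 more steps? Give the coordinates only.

a=-18, b=3, c=9

Step-to-step displacements: (-5, +4, +4), (+2, -2, -5), (-5, +4, +4), (+2, -2, -5) — a repeating cycle of length 2.
step 5: apply (-5, +4, +4) → a=-15, b=1, c=10
step 6: apply (+2, -2, -5) → a=-13, b=-1, c=5
step 7: apply (-5, +4, +4) → a=-18, b=3, c=9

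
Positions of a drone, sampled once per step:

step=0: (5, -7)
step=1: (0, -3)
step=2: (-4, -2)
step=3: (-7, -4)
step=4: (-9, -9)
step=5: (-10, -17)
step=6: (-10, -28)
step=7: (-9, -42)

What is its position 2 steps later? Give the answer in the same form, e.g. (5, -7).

Successive displacements: (-5, +4), (-4, +1), (-3, -2), (-2, -5), (-1, -8), (+0, -11), (+1, -14) — each changes by (+1, -3).
step 8: (-9, -42) + (+2, -17) → (-7, -59)
step 9: (-7, -59) + (+3, -20) → (-4, -79)

(-4, -79)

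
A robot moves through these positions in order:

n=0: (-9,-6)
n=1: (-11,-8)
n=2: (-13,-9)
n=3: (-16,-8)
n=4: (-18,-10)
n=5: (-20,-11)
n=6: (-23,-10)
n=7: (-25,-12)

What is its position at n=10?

Differencing gives (-2,-2), (-2,-1), (-3,+1), (-2,-2), (-2,-1), (-3,+1), (-2,-2). This is the pattern (-2,-2), (-2,-1), (-3,+1) repeated.
step 8: apply (-2,-1) → (-27,-13)
step 9: apply (-3,+1) → (-30,-12)
step 10: apply (-2,-2) → (-32,-14)

(-32,-14)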